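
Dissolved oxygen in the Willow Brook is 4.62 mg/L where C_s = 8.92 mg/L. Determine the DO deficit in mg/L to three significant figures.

D ≈ 4.30 mg/L

D = C_s − C = 8.92 − 4.62 = 4.30 mg/L.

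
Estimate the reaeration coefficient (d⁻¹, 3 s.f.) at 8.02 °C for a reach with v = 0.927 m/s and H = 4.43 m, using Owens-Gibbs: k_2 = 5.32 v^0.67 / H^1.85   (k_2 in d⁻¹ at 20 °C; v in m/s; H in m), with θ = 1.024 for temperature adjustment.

k_2(20) = 5.32 × 0.927^0.67 / 4.43^1.85 = 5.32 × 0.9505 / 15.70 = 0.3221 d⁻¹.
k_2(8.02) = 0.3221 × 1.024^(8.02−20) = 0.3221 × 0.7527 = 0.2424 d⁻¹.

k_2 ≈ 0.242 d⁻¹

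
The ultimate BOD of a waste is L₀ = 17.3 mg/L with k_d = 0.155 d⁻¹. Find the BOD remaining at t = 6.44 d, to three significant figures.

L_t = L₀ e^(−k_d t) = 17.3 × e^(−0.155×6.44) = 17.3 × 0.3685 = 6.376 mg/L.

L ≈ 6.38 mg/L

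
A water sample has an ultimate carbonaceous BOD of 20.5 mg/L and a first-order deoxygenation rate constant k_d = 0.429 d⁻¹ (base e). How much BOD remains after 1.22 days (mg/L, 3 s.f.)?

L ≈ 12.1 mg/L

L_t = L₀ e^(−k_d t) = 20.5 × e^(−0.429×1.22) = 20.5 × 0.5925 = 12.15 mg/L.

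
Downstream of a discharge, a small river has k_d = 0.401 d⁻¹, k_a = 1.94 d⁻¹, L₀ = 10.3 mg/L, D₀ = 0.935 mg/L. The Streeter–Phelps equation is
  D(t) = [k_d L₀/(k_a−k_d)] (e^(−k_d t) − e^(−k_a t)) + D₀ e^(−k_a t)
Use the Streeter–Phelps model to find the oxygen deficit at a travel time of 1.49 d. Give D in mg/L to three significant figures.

k_d L₀/(k_a−k_d) = 0.401×10.3/(1.94−0.401) = 4.130/1.539 = 2.684 mg/L.
e^(−k_d t) = e^(−0.401×1.490) = 0.5502; e^(−k_a t) = e^(−1.94×1.490) = 0.05554.
D = 2.684 × (0.5502 − 0.05554) + 0.935 × 0.05554 = 1.328 + 0.05193 = 1.379 mg/L.

D ≈ 1.38 mg/L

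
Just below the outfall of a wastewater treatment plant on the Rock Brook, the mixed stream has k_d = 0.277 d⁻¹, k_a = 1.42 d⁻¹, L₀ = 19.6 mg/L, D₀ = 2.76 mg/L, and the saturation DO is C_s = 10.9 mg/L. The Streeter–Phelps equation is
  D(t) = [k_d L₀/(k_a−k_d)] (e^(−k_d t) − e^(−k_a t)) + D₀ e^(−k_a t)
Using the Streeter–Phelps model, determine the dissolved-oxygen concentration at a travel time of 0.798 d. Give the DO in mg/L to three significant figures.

k_d L₀/(k_a−k_d) = 0.277×19.6/(1.42−0.277) = 5.429/1.143 = 4.750 mg/L.
e^(−k_d t) = e^(−0.277×0.7980) = 0.8017; e^(−k_a t) = e^(−1.42×0.7980) = 0.3220.
D = 4.750 × (0.8017 − 0.3220) + 2.76 × 0.3220 = 2.278 + 0.8888 = 3.167 mg/L.
DO = C_s − D = 10.9 − 3.167 = 7.733 mg/L.

DO ≈ 7.73 mg/L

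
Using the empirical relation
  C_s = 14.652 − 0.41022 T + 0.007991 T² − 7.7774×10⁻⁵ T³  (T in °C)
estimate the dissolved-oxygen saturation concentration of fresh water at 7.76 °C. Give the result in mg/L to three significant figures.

C_s = 14.652 − 0.41022×7.76 + 0.007991×7.76² − 7.7774×10⁻⁵×7.76³ = 11.91 mg/L.

C_s ≈ 11.9 mg/L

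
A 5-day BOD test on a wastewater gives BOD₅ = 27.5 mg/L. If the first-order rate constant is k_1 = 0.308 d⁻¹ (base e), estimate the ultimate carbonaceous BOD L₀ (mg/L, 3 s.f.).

BOD₅ = L₀(1 − e^(−5k_1)) ⇒ L₀ = BOD₅ / (1 − e^(−5×0.308))
= 27.5 / (1 − 0.2144) = 27.5 / 0.7856 = 35.00 mg/L.

L₀ ≈ 35.0 mg/L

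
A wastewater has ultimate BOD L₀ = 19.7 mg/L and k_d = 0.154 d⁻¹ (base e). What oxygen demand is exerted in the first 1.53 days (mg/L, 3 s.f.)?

y_t = L₀(1 − e^(−k_d t)) = 19.7 × (1 − e^(−0.154×1.53))
= 19.7 × (1 − 0.7901) = 19.7 × 0.2099 = 4.135 mg/L.

y ≈ 4.14 mg/L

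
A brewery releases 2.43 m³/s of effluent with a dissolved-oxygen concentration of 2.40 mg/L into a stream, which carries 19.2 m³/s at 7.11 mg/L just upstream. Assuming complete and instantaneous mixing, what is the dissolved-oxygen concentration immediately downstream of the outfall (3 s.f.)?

6.58 mg/L

Flow-weighted mixing: C = (Q_r C_r + Q_w C_w)/(Q_r + Q_w)
= (19.2×7.11 + 2.43×2.40)/(19.2 + 2.43) = 142.3/21.63 = 6.581 mg/L.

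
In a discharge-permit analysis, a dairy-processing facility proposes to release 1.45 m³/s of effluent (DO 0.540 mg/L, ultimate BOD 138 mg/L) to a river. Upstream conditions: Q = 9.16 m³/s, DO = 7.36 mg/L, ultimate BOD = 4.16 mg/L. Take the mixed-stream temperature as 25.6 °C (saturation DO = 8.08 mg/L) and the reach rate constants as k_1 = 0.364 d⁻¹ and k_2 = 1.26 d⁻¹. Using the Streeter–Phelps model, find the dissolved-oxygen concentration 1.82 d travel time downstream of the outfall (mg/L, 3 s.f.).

Mixed DO = (9.16×7.36 + 1.45×0.540)/(9.16+1.45) = 68.20/10.61 = 6.428 mg/L.
Mixed L₀ = (9.16×4.16 + 1.45×138)/(10.61) = 238.2/10.61 = 22.45 mg/L.
Initial deficit D₀ = C_s − DO₀ = 8.08 − 6.428 = 1.652 mg/L.
D(1.82) = [0.364×22.45/(1.26−0.364)](e^(−0.364×1.82) − e^(−1.26×1.82)) + 1.652 e^(−1.26×1.82)
= 9.121 × (0.5156 − 0.1009) + 1.652 × 0.1009 = 3.948 mg/L.
DO = 8.08 − 3.948 = 4.132 mg/L.

DO ≈ 4.13 mg/L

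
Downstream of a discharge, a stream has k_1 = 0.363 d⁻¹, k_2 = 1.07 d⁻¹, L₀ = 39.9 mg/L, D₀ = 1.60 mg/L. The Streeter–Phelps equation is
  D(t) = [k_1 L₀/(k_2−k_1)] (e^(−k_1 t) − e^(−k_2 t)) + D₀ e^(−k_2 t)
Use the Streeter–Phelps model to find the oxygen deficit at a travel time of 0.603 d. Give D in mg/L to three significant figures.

D ≈ 6.55 mg/L

k_1 L₀/(k_2−k_1) = 0.363×39.9/(1.07−0.363) = 14.48/0.7070 = 20.49 mg/L.
e^(−k_1 t) = e^(−0.363×0.6030) = 0.8034; e^(−k_2 t) = e^(−1.07×0.6030) = 0.5246.
D = 20.49 × (0.8034 − 0.5246) + 1.60 × 0.5246 = 5.713 + 0.8393 = 6.552 mg/L.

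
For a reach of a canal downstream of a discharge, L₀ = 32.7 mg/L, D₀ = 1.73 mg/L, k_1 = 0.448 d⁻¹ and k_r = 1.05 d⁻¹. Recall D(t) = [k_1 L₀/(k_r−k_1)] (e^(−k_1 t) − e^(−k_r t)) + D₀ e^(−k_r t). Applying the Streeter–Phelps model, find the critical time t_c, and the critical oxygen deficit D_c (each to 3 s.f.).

At the critical point dD/dt = 0, so k_1 L₀ e^(−k_1 t) = k_r D. Substituting D(t) from the Streeter–Phelps equation and solving for t gives
t_c = ln[(k_r/k_1)(1 − D₀(k_r−k_1)/(k_1 L₀))] / (k_r−k_1).
Here k_r−k_1 = 0.6020 d⁻¹ and 1 − D₀(k_r−k_1)/(k_1 L₀) = 1 − 1.73×0.6020/(0.448×32.7) = 0.9289, so
t_c = ln(2.344 × 0.9289) / 0.6020 = 0.7780 / 0.6020 = 1.292 d.
L(t_c) = L₀ e^(−k_1 t_c) = 32.7 × 0.5605 = 18.33 mg/L, and at the critical point k_r D_c = k_1 L, so D_c = (0.448/1.05) × 18.33 = 7.820 mg/L.

t_c ≈ 1.29 d; D_c ≈ 7.82 mg/L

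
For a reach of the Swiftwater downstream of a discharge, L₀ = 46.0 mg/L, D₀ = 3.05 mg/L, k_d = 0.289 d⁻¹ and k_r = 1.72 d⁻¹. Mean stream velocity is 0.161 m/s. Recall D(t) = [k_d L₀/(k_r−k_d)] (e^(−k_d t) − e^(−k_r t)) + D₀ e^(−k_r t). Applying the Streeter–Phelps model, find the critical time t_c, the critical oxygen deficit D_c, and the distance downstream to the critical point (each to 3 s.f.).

At the critical point dD/dt = 0, so k_d L₀ e^(−k_d t) = k_r D. Substituting D(t) from the Streeter–Phelps equation and solving for t gives
t_c = ln[(k_r/k_d)(1 − D₀(k_r−k_d)/(k_d L₀))] / (k_r−k_d).
Here k_r−k_d = 1.431 d⁻¹ and 1 − D₀(k_r−k_d)/(k_d L₀) = 1 − 3.05×1.431/(0.289×46.0) = 0.6717, so
t_c = ln(5.952 × 0.6717) / 1.431 = 1.386 / 1.431 = 0.9683 d.
L(t_c) = L₀ e^(−k_d t_c) = 46.0 × 0.7559 = 34.77 mg/L, and at the critical point k_r D_c = k_d L, so D_c = (0.289/1.72) × 34.77 = 5.842 mg/L.
x_c = v t_c = 0.161 m/s × 0.9683 d × 86400 s/d = 13470 m ≈ 13.5 km.

t_c ≈ 0.968 d; D_c ≈ 5.84 mg/L; x_c ≈ 13.5 km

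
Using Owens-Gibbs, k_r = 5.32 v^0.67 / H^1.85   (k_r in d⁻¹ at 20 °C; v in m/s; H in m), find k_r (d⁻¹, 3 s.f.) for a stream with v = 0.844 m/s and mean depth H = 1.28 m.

k_r = 5.32 × 0.844^0.67 / 1.28^1.85 = 5.32 × 0.8926 / 1.579 = 3.008 d⁻¹.

k_r ≈ 3.01 d⁻¹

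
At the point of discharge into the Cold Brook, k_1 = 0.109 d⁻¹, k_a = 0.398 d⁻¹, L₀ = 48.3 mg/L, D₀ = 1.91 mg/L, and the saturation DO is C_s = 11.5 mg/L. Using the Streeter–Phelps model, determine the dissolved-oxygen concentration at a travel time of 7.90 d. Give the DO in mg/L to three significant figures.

DO ≈ 4.50 mg/L

k_1 L₀/(k_a−k_1) = 0.109×48.3/(0.398−0.109) = 5.265/0.2890 = 18.22 mg/L.
e^(−k_1 t) = e^(−0.109×7.900) = 0.4227; e^(−k_a t) = e^(−0.398×7.900) = 0.04310.
D = 18.22 × (0.4227 − 0.04310) + 1.91 × 0.04310 = 6.915 + 0.08232 = 6.997 mg/L.
DO = C_s − D = 11.5 − 6.997 = 4.503 mg/L.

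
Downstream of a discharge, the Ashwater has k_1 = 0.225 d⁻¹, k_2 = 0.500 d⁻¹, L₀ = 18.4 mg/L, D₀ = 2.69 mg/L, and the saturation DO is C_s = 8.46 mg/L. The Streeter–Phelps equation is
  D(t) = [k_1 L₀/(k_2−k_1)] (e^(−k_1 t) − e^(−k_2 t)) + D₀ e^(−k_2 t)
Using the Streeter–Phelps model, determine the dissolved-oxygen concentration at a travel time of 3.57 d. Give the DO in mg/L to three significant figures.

k_1 L₀/(k_2−k_1) = 0.225×18.4/(0.500−0.225) = 4.140/0.2750 = 15.05 mg/L.
e^(−k_1 t) = e^(−0.225×3.570) = 0.4479; e^(−k_2 t) = e^(−0.500×3.570) = 0.1678.
D = 15.05 × (0.4479 − 0.1678) + 2.69 × 0.1678 = 4.216 + 0.4514 = 4.668 mg/L.
DO = C_s − D = 8.46 − 4.668 = 3.792 mg/L.

DO ≈ 3.79 mg/L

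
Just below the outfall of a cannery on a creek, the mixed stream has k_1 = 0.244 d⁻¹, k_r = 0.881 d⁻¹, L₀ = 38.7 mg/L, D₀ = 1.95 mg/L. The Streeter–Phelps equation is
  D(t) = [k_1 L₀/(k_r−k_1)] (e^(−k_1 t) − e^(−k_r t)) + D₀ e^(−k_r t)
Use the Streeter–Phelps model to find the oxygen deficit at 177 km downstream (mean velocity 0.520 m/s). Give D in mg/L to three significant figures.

D ≈ 5.27 mg/L

Travel time t = x/v = 177 km / (0.520 m/s) = 177000 m / 0.520 m/s = 340400 s = 3.940 d.
k_1 L₀/(k_r−k_1) = 0.244×38.7/(0.881−0.244) = 9.443/0.6370 = 14.82 mg/L.
e^(−k_1 t) = e^(−0.244×3.940) = 0.3824; e^(−k_r t) = e^(−0.881×3.940) = 0.03109.
D = 14.82 × (0.3824 − 0.03109) + 1.95 × 0.03109 = 5.208 + 0.06063 = 5.268 mg/L.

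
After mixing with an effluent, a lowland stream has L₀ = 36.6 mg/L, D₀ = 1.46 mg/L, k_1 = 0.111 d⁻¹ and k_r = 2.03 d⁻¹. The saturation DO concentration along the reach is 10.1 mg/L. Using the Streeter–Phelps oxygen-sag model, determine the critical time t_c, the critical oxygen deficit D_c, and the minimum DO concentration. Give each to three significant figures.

t_c ≈ 0.905 d; D_c ≈ 1.81 mg/L; min DO ≈ 8.29 mg/L

t_c = [1/(k_r−k_1)] ln[(k_r/k_1)(1 − D₀(k_r−k_1)/(k_1 L₀))]
= [1/(2.03−0.111)] ln[(2.03/0.111)(1 − 1.46×1.919/(0.111×36.6))]
= (1/1.919) ln[18.29 × 0.3104] = 0.5211 × ln(5.676) = 0.5211 × 1.736 = 0.9048 d.
L(t_c) = L₀ e^(−k_1 t_c) = 36.6 × 0.9045 = 33.10 mg/L, and at the critical point k_r D_c = k_1 L, so D_c = (0.111/2.03) × 33.10 = 1.810 mg/L.
Minimum DO = C_s − D_c = 10.1 − 1.810 = 8.290 mg/L.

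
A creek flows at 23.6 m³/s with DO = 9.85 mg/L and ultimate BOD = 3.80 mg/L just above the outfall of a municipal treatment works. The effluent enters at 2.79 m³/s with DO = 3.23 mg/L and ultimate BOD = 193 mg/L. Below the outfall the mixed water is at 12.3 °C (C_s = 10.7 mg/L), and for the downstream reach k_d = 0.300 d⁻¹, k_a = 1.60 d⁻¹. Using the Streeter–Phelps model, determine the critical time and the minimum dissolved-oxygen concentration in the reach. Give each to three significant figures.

t_c ≈ 1.03 d; minimum DO ≈ 7.43 mg/L

Mixed DO = (23.6×9.85 + 2.79×3.23)/(23.6+2.79) = 241.5/26.39 = 9.150 mg/L.
Mixed L₀ = (23.6×3.80 + 2.79×193)/(26.39) = 628.2/26.39 = 23.80 mg/L.
Initial deficit D₀ = C_s − DO₀ = 10.7 − 9.150 = 1.550 mg/L.
t_c = (1/1.300) ln[(1.60/0.300)(1 − 1.550×1.300/(0.300×23.80))] = 0.7692 × ln(3.828) = 1.033 d.
D_c = (0.300/1.60) × 23.80 × e^(−0.300×1.033) = 0.1875 × 23.80 × 0.7336 = 3.274 mg/L.
Minimum DO = 10.7 − 3.274 = 7.426 mg/L.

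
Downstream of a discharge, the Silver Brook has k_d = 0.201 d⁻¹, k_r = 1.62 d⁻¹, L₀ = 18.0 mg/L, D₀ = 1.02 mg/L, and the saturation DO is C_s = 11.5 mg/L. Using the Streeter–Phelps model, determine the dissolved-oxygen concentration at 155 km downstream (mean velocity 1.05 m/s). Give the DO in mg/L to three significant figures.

DO ≈ 9.79 mg/L

Travel time t = x/v = 155 km / (1.05 m/s) = 155000 m / 1.05 m/s = 147600 s = 1.709 d.
k_d L₀/(k_r−k_d) = 0.201×18.0/(1.62−0.201) = 3.618/1.419 = 2.550 mg/L.
e^(−k_d t) = e^(−0.201×1.709) = 0.7093; e^(−k_r t) = e^(−1.62×1.709) = 0.06280.
D = 2.550 × (0.7093 − 0.06280) + 1.02 × 0.06280 = 1.648 + 0.06405 = 1.713 mg/L.
DO = C_s − D = 11.5 − 1.713 = 9.787 mg/L.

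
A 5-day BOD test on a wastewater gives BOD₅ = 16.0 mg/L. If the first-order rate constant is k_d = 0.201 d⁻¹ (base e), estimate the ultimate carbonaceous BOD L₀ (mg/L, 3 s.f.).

BOD₅ = L₀(1 − e^(−5k_d)) ⇒ L₀ = BOD₅ / (1 − e^(−5×0.201))
= 16.0 / (1 − 0.3660) = 16.0 / 0.6340 = 25.24 mg/L.

L₀ ≈ 25.2 mg/L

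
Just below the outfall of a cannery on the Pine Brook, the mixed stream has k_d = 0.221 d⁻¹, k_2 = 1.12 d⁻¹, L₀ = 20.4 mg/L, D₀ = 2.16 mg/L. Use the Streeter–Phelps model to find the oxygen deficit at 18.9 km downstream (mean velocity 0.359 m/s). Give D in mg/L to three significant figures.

Travel time t = x/v = 18.9 km / (0.359 m/s) = 18900 m / 0.359 m/s = 52650 s = 0.6093 d.
k_d L₀/(k_2−k_d) = 0.221×20.4/(1.12−0.221) = 4.508/0.8990 = 5.015 mg/L.
e^(−k_d t) = e^(−0.221×0.6093) = 0.8740; e^(−k_2 t) = e^(−1.12×0.6093) = 0.5054.
D = 5.015 × (0.8740 − 0.5054) + 2.16 × 0.5054 = 1.849 + 1.092 = 2.940 mg/L.

D ≈ 2.94 mg/L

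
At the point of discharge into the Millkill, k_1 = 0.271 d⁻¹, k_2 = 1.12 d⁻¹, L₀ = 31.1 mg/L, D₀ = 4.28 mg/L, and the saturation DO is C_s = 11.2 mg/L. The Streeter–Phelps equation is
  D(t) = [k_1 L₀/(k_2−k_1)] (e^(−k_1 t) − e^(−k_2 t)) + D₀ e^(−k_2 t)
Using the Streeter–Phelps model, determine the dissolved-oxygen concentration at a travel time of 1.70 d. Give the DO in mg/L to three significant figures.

k_1 L₀/(k_2−k_1) = 0.271×31.1/(1.12−0.271) = 8.428/0.8490 = 9.927 mg/L.
e^(−k_1 t) = e^(−0.271×1.700) = 0.6308; e^(−k_2 t) = e^(−1.12×1.700) = 0.1490.
D = 9.927 × (0.6308 − 0.1490) + 4.28 × 0.1490 = 4.784 + 0.6376 = 5.421 mg/L.
DO = C_s − D = 11.2 − 5.421 = 5.779 mg/L.

DO ≈ 5.78 mg/L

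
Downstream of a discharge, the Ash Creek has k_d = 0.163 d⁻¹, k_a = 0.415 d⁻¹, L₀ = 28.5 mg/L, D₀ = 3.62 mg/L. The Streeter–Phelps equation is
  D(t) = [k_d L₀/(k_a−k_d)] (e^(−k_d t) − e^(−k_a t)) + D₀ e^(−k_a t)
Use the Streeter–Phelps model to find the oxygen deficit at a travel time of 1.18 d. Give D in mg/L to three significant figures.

k_d L₀/(k_a−k_d) = 0.163×28.5/(0.415−0.163) = 4.646/0.2520 = 18.43 mg/L.
e^(−k_d t) = e^(−0.163×1.180) = 0.8250; e^(−k_a t) = e^(−0.415×1.180) = 0.6128.
D = 18.43 × (0.8250 − 0.6128) + 3.62 × 0.6128 = 3.912 + 2.218 = 6.130 mg/L.

D ≈ 6.13 mg/L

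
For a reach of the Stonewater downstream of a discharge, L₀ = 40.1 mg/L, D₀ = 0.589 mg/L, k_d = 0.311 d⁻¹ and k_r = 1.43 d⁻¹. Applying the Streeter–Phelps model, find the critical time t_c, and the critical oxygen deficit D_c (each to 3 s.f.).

t_c ≈ 1.31 d; D_c ≈ 5.79 mg/L

At the critical point dD/dt = 0, so k_d L₀ e^(−k_d t) = k_r D. Substituting D(t) from the Streeter–Phelps equation and solving for t gives
t_c = ln[(k_r/k_d)(1 − D₀(k_r−k_d)/(k_d L₀))] / (k_r−k_d).
Here k_r−k_d = 1.119 d⁻¹ and 1 − D₀(k_r−k_d)/(k_d L₀) = 1 − 0.589×1.119/(0.311×40.1) = 0.9472, so
t_c = ln(4.598 × 0.9472) / 1.119 = 1.471 / 1.119 = 1.315 d.
L(t_c) = L₀ e^(−k_d t_c) = 40.1 × 0.6644 = 26.64 mg/L, and at the critical point k_r D_c = k_d L, so D_c = (0.311/1.43) × 26.64 = 5.794 mg/L.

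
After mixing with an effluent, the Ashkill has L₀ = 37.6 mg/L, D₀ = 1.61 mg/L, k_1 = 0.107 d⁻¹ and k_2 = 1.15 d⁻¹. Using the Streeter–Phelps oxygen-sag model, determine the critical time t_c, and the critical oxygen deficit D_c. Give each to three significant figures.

t_c = [1/(k_2−k_1)] ln[(k_2/k_1)(1 − D₀(k_2−k_1)/(k_1 L₀))]
= [1/(1.15−0.107)] ln[(1.15/0.107)(1 − 1.61×1.043/(0.107×37.6))]
= (1/1.043) ln[10.75 × 0.5826] = 0.9588 × ln(6.262) = 0.9588 × 1.834 = 1.759 d.
L(t_c) = L₀ e^(−k_1 t_c) = 37.6 × 0.8285 = 31.15 mg/L, and at the critical point k_2 D_c = k_1 L, so D_c = (0.107/1.15) × 31.15 = 2.898 mg/L.

t_c ≈ 1.76 d; D_c ≈ 2.90 mg/L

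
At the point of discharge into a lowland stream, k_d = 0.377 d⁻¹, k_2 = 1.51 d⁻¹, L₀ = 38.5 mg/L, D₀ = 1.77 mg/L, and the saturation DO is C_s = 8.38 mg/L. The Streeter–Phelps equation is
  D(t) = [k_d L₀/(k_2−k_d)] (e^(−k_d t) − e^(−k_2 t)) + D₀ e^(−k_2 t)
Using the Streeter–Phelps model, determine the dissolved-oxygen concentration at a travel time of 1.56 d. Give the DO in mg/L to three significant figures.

k_d L₀/(k_2−k_d) = 0.377×38.5/(1.51−0.377) = 14.51/1.133 = 12.81 mg/L.
e^(−k_d t) = e^(−0.377×1.560) = 0.5554; e^(−k_2 t) = e^(−1.51×1.560) = 0.09484.
D = 12.81 × (0.5554 − 0.09484) + 1.77 × 0.09484 = 5.900 + 0.1679 = 6.068 mg/L.
DO = C_s − D = 8.38 − 6.068 = 2.312 mg/L.

DO ≈ 2.31 mg/L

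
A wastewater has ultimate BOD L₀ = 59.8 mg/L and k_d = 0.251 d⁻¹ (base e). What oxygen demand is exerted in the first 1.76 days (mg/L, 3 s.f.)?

y ≈ 21.4 mg/L

y_t = L₀(1 − e^(−k_d t)) = 59.8 × (1 − e^(−0.251×1.76))
= 59.8 × (1 − 0.6429) = 59.8 × 0.3571 = 21.35 mg/L.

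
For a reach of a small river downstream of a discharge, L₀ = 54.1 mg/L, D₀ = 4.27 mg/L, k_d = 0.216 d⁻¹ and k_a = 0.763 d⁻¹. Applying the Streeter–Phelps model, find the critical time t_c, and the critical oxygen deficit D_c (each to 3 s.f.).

t_c ≈ 1.90 d; D_c ≈ 10.2 mg/L

At the critical point dD/dt = 0, so k_d L₀ e^(−k_d t) = k_a D. Substituting D(t) from the Streeter–Phelps equation and solving for t gives
t_c = ln[(k_a/k_d)(1 − D₀(k_a−k_d)/(k_d L₀))] / (k_a−k_d).
Here k_a−k_d = 0.5470 d⁻¹ and 1 − D₀(k_a−k_d)/(k_d L₀) = 1 − 4.27×0.5470/(0.216×54.1) = 0.8001, so
t_c = ln(3.532 × 0.8001) / 0.5470 = 1.039 / 0.5470 = 1.899 d.
D_c = (k_d/k_a) L₀ e^(−k_d t_c) = (0.216/0.763) × 54.1 × e^(−0.216×1.899) = 0.2831 × 54.1 × 0.6635 = 10.16 mg/L.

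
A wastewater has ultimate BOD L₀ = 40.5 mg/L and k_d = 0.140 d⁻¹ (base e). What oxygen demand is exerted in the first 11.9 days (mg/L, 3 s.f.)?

y_t = L₀(1 − e^(−k_d t)) = 40.5 × (1 − e^(−0.140×11.9))
= 40.5 × (1 − 0.1890) = 40.5 × 0.8110 = 32.85 mg/L.

y ≈ 32.8 mg/L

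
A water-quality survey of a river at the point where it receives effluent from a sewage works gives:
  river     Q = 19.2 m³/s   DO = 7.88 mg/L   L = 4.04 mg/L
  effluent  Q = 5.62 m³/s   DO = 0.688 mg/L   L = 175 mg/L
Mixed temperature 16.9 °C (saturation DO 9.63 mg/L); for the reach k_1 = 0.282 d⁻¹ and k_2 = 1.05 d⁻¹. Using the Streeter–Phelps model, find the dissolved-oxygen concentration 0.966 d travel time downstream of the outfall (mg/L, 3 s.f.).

DO ≈ 2.14 mg/L

Mixed DO = (19.2×7.88 + 5.62×0.688)/(19.2+5.62) = 155.2/24.82 = 6.252 mg/L.
Mixed L₀ = (19.2×4.04 + 5.62×175)/(24.82) = 1061/24.82 = 42.75 mg/L.
Initial deficit D₀ = C_s − DO₀ = 9.63 − 6.252 = 3.378 mg/L.
D(0.966) = [0.282×42.75/(1.05−0.282)](e^(−0.282×0.966) − e^(−1.05×0.966)) + 3.378 e^(−1.05×0.966)
= 15.70 × (0.7615 − 0.3627) + 3.378 × 0.3627 = 7.487 mg/L.
DO = 9.63 − 7.487 = 2.143 mg/L.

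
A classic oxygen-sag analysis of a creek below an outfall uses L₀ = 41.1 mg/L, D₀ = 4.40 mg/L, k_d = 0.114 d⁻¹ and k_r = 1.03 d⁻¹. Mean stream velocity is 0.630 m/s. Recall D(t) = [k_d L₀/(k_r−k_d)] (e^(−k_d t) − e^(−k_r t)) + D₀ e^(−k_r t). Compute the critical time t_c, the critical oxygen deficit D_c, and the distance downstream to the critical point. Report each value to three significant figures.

t_c ≈ 0.255 d; D_c ≈ 4.42 mg/L; x_c ≈ 13.9 km

With k_r/k_d = 9.035 and 1 − D₀(k_r−k_d)/(k_d L₀) = 0.1398,
t_c = ln(9.035 × 0.1398) / (1.03 − 0.114) = ln(1.263) / 0.9160 = 0.2335/0.9160 = 0.2550 d.
D_c = (k_d/k_r) L₀ e^(−k_d t_c) = (0.114/1.03) × 41.1 × e^(−0.114×0.2550) = 0.1107 × 41.1 × 0.9714 = 4.419 mg/L.
x_c = v t_c = 0.630 m/s × 0.2550 d × 86400 s/d = 13880 m ≈ 13.9 km.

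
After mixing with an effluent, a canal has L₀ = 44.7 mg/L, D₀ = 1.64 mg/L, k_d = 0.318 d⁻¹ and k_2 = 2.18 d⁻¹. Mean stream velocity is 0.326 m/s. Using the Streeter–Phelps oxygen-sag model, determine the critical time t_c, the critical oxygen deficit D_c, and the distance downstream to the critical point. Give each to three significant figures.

t_c ≈ 0.904 d; D_c ≈ 4.89 mg/L; x_c ≈ 25.5 km

With k_2/k_d = 6.855 and 1 − D₀(k_2−k_d)/(k_d L₀) = 0.7852,
t_c = ln(6.855 × 0.7852) / (2.18 − 0.318) = ln(5.383) / 1.862 = 1.683/1.862 = 0.9040 d.
D_c = (k_d/k_2) L₀ e^(−k_d t_c) = (0.318/2.18) × 44.7 × e^(−0.318×0.9040) = 0.1459 × 44.7 × 0.7502 = 4.891 mg/L.
x_c = v t_c = 0.326 m/s × 0.9040 d × 86400 s/d = 25460 m ≈ 25.5 km.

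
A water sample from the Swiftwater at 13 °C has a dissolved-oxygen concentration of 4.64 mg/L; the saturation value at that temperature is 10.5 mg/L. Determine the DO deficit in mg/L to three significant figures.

D = C_s − C = 10.5 − 4.64 = 5.86 mg/L.

D ≈ 5.86 mg/L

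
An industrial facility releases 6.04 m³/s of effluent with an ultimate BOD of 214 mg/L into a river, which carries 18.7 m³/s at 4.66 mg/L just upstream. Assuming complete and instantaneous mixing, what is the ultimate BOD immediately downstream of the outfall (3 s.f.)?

55.8 mg/L

Flow-weighted mixing: C = (Q_r C_r + Q_w C_w)/(Q_r + Q_w)
= (18.7×4.66 + 6.04×214)/(18.7 + 6.04) = 1380/24.74 = 55.77 mg/L.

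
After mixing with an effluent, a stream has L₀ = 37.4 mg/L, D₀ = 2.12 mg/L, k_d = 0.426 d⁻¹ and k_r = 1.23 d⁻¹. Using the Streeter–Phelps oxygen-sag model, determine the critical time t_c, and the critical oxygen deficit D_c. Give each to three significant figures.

t_c ≈ 1.18 d; D_c ≈ 7.84 mg/L

With k_r/k_d = 2.887 and 1 − D₀(k_r−k_d)/(k_d L₀) = 0.8930,
t_c = ln(2.887 × 0.8930) / (1.23 − 0.426) = ln(2.578) / 0.8040 = 0.9472/0.8040 = 1.178 d.
D_c = (k_d/k_r) L₀ e^(−k_d t_c) = (0.426/1.23) × 37.4 × e^(−0.426×1.178) = 0.3463 × 37.4 × 0.6054 = 7.842 mg/L.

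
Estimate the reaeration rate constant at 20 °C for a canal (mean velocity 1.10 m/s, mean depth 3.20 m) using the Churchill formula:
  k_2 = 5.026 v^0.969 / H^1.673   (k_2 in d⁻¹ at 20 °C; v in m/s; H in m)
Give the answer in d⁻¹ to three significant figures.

k_2 = 5.026 × 1.10^0.969 / 3.20^1.673 = 5.026 × 1.097 / 7.000 = 0.7874 d⁻¹.

k_2 ≈ 0.787 d⁻¹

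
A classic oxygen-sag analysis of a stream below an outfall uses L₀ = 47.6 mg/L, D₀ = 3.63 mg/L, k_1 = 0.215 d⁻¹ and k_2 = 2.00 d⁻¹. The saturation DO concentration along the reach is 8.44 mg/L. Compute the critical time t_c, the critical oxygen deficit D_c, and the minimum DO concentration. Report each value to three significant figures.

At the critical point dD/dt = 0, so k_1 L₀ e^(−k_1 t) = k_2 D. Substituting D(t) from the Streeter–Phelps equation and solving for t gives
t_c = ln[(k_2/k_1)(1 − D₀(k_2−k_1)/(k_1 L₀))] / (k_2−k_1).
Here k_2−k_1 = 1.785 d⁻¹ and 1 − D₀(k_2−k_1)/(k_1 L₀) = 1 − 3.63×1.785/(0.215×47.6) = 0.3669, so
t_c = ln(9.302 × 0.3669) / 1.785 = 1.227 / 1.785 = 0.6877 d.
D_c = (k_1/k_2) L₀ e^(−k_1 t_c) = (0.215/2.00) × 47.6 × e^(−0.215×0.6877) = 0.1075 × 47.6 × 0.8626 = 4.414 mg/L.
Minimum DO = C_s − D_c = 8.44 − 4.414 = 4.026 mg/L.

t_c ≈ 0.688 d; D_c ≈ 4.41 mg/L; min DO ≈ 4.03 mg/L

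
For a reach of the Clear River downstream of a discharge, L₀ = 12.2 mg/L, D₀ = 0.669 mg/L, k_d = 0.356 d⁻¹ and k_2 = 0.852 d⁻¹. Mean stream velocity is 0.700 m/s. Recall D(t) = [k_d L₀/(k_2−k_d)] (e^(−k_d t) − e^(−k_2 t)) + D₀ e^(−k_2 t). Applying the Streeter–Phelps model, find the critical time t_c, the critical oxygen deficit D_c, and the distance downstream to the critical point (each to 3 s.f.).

t_c ≈ 1.60 d; D_c ≈ 2.88 mg/L; x_c ≈ 96.7 km

With k_2/k_d = 2.393 and 1 − D₀(k_2−k_d)/(k_d L₀) = 0.9236,
t_c = ln(2.393 × 0.9236) / (0.852 − 0.356) = ln(2.210) / 0.4960 = 0.7932/0.4960 = 1.599 d.
D_c = (k_d/k_2) L₀ e^(−k_d t_c) = (0.356/0.852) × 12.2 × e^(−0.356×1.599) = 0.4178 × 12.2 × 0.5659 = 2.885 mg/L.
x_c = v t_c = 0.700 m/s × 1.599 d × 86400 s/d = 96720 m ≈ 96.7 km.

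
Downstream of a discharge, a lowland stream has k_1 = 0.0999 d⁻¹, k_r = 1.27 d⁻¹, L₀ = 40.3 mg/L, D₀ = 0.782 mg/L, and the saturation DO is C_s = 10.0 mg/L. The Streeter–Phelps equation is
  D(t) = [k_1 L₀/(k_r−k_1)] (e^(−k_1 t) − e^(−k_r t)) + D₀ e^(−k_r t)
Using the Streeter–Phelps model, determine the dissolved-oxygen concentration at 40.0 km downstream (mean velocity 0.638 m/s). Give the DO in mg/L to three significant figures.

Travel time t = x/v = 40.0 km / (0.638 m/s) = 40000 m / 0.638 m/s = 62700 s = 0.7256 d.
k_1 L₀/(k_r−k_1) = 0.0999×40.3/(1.27−0.0999) = 4.026/1.170 = 3.441 mg/L.
e^(−k_1 t) = e^(−0.0999×0.7256) = 0.9301; e^(−k_r t) = e^(−1.27×0.7256) = 0.3979.
D = 3.441 × (0.9301 − 0.3979) + 0.782 × 0.3979 = 1.831 + 0.3112 = 2.142 mg/L.
DO = C_s − D = 10.0 − 2.142 = 7.858 mg/L.

DO ≈ 7.86 mg/L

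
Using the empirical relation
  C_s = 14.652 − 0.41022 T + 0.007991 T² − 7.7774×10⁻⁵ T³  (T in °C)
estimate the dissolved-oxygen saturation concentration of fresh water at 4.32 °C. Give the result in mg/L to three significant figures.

C_s ≈ 13.0 mg/L

C_s = 14.652 − 0.41022×4.32 + 0.007991×4.32² − 7.7774×10⁻⁵×4.32³ = 13.02 mg/L.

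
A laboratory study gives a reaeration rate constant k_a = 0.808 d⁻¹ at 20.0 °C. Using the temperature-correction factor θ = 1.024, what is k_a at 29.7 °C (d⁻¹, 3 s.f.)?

k_a(T₂) = k_a(T₁) · θ^(T₂−T₁) = 0.808 × 1.024^(29.7−20.0)
= 0.808 × 1.024^9.70 = 0.808 × 1.259 = 1.017 d⁻¹.

k_a ≈ 1.02 d⁻¹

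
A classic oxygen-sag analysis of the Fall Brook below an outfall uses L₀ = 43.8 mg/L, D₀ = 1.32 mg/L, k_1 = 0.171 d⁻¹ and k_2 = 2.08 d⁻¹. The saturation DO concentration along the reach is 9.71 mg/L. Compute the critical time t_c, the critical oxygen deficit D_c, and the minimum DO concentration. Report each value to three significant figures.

At the critical point dD/dt = 0, so k_1 L₀ e^(−k_1 t) = k_2 D. Substituting D(t) from the Streeter–Phelps equation and solving for t gives
t_c = ln[(k_2/k_1)(1 − D₀(k_2−k_1)/(k_1 L₀))] / (k_2−k_1).
Here k_2−k_1 = 1.909 d⁻¹ and 1 − D₀(k_2−k_1)/(k_1 L₀) = 1 − 1.32×1.909/(0.171×43.8) = 0.6636, so
t_c = ln(12.16 × 0.6636) / 1.909 = 2.088 / 1.909 = 1.094 d.
D_c = (k_1/k_2) L₀ e^(−k_1 t_c) = (0.171/2.08) × 43.8 × e^(−0.171×1.094) = 0.08221 × 43.8 × 0.8294 = 2.987 mg/L.
Minimum DO = C_s − D_c = 9.71 − 2.987 = 6.723 mg/L.

t_c ≈ 1.09 d; D_c ≈ 2.99 mg/L; min DO ≈ 6.72 mg/L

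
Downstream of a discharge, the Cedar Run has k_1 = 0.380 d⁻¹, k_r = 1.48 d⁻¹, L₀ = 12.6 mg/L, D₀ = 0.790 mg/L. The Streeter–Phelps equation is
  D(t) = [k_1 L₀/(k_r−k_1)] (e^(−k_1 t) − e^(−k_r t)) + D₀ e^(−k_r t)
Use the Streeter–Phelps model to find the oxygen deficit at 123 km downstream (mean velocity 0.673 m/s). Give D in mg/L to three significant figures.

D ≈ 1.79 mg/L

Travel time t = x/v = 123 km / (0.673 m/s) = 123000 m / 0.673 m/s = 182800 s = 2.115 d.
k_1 L₀/(k_r−k_1) = 0.380×12.6/(1.48−0.380) = 4.788/1.100 = 4.353 mg/L.
e^(−k_1 t) = e^(−0.380×2.115) = 0.4476; e^(−k_r t) = e^(−1.48×2.115) = 0.04369.
D = 4.353 × (0.4476 − 0.04369) + 0.790 × 0.04369 = 1.758 + 0.03451 = 1.793 mg/L.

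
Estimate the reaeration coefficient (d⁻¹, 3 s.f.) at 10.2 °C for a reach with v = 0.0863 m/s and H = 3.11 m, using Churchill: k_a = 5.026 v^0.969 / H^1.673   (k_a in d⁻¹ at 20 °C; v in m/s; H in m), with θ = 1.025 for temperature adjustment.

k_a ≈ 0.0550 d⁻¹

k_a(20) = 5.026 × 0.0863^0.969 / 3.11^1.673 = 5.026 × 0.09311 / 6.674 = 0.07012 d⁻¹.
k_a(10.2) = 0.07012 × 1.025^(10.2−20) = 0.07012 × 0.7851 = 0.05505 d⁻¹.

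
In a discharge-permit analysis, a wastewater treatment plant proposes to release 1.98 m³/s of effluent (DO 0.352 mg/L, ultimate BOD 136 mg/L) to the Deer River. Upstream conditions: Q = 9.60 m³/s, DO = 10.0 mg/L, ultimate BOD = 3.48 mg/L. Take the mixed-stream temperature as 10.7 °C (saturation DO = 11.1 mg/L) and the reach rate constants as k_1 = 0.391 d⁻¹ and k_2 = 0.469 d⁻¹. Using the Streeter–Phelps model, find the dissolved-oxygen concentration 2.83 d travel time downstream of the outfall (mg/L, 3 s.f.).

DO ≈ 1.79 mg/L

Mixed DO = (9.60×10.0 + 1.98×0.352)/(9.60+1.98) = 96.70/11.58 = 8.350 mg/L.
Mixed L₀ = (9.60×3.48 + 1.98×136)/(11.58) = 302.7/11.58 = 26.14 mg/L.
Initial deficit D₀ = C_s − DO₀ = 11.1 − 8.350 = 2.750 mg/L.
D(2.83) = [0.391×26.14/(0.469−0.391)](e^(−0.391×2.83) − e^(−0.469×2.83)) + 2.750 e^(−0.469×2.83)
= 131.0 × (0.3307 − 0.2652) + 2.750 × 0.2652 = 9.312 mg/L.
DO = 11.1 − 9.312 = 1.788 mg/L.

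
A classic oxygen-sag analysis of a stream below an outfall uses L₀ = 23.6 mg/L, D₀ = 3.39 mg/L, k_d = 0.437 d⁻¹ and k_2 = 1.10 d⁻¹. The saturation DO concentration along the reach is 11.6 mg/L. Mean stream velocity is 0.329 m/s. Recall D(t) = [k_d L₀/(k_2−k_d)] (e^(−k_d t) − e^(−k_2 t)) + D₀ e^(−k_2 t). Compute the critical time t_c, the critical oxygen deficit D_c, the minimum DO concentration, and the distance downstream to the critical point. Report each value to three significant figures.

t_c ≈ 1.02 d; D_c ≈ 6.00 mg/L; min DO ≈ 5.60 mg/L; x_c ≈ 29.0 km

With k_2/k_d = 2.517 and 1 − D₀(k_2−k_d)/(k_d L₀) = 0.7821,
t_c = ln(2.517 × 0.7821) / (1.10 − 0.437) = ln(1.969) / 0.6630 = 0.6773/0.6630 = 1.022 d.
L(t_c) = L₀ e^(−k_d t_c) = 23.6 × 0.6399 = 15.10 mg/L, and at the critical point k_2 D_c = k_d L, so D_c = (0.437/1.10) × 15.10 = 5.999 mg/L.
Minimum DO = C_s − D_c = 11.6 − 5.999 = 5.601 mg/L.
x_c = v t_c = 0.329 m/s × 1.022 d × 86400 s/d = 29040 m ≈ 29.0 km.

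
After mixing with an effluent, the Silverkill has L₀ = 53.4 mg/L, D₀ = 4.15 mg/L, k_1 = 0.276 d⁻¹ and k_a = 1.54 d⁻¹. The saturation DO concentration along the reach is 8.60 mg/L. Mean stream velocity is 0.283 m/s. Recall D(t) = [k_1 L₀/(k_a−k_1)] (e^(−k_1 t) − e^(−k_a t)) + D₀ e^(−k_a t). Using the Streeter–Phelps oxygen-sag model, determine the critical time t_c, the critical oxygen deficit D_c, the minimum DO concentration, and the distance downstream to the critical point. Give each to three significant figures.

t_c ≈ 1.01 d; D_c ≈ 7.24 mg/L; min DO ≈ 1.36 mg/L; x_c ≈ 24.7 km

With k_a/k_1 = 5.580 and 1 − D₀(k_a−k_1)/(k_1 L₀) = 0.6441,
t_c = ln(5.580 × 0.6441) / (1.54 − 0.276) = ln(3.594) / 1.264 = 1.279/1.264 = 1.012 d.
L(t_c) = L₀ e^(−k_1 t_c) = 53.4 × 0.7563 = 40.39 mg/L, and at the critical point k_a D_c = k_1 L, so D_c = (0.276/1.54) × 40.39 = 7.238 mg/L.
Minimum DO = C_s − D_c = 8.60 − 7.238 = 1.362 mg/L.
x_c = v t_c = 0.283 m/s × 1.012 d × 86400 s/d = 24750 m ≈ 24.7 km.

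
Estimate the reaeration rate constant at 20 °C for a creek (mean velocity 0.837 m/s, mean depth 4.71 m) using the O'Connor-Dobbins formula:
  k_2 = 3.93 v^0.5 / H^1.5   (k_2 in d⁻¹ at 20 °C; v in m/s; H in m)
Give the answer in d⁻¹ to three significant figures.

k_2 = 3.93 × 0.837^0.5 / 4.71^1.5 = 3.93 × 0.9149 / 10.22 = 0.3517 d⁻¹.

k_2 ≈ 0.352 d⁻¹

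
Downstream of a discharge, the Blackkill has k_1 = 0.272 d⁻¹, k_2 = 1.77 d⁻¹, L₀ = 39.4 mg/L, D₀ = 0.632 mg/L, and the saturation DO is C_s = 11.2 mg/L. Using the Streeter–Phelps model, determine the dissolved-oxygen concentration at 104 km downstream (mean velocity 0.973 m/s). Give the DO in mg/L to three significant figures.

DO ≈ 6.82 mg/L

Travel time t = x/v = 104 km / (0.973 m/s) = 104000 m / 0.973 m/s = 106900 s = 1.237 d.
k_1 L₀/(k_2−k_1) = 0.272×39.4/(1.77−0.272) = 10.72/1.498 = 7.154 mg/L.
e^(−k_1 t) = e^(−0.272×1.237) = 0.7143; e^(−k_2 t) = e^(−1.77×1.237) = 0.1120.
D = 7.154 × (0.7143 − 0.1120) + 0.632 × 0.1120 = 4.309 + 0.07075 = 4.380 mg/L.
DO = C_s − D = 11.2 − 4.380 = 6.820 mg/L.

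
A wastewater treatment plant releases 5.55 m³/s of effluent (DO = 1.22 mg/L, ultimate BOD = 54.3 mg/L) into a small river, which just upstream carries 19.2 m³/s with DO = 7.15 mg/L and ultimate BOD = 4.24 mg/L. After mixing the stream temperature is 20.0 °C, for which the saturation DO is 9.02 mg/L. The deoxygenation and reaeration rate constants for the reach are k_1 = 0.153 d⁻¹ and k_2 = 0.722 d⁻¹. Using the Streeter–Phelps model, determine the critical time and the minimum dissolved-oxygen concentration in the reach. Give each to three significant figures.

t_c ≈ 0.148 d; minimum DO ≈ 5.82 mg/L

Mixed DO = (19.2×7.15 + 5.55×1.22)/(19.2+5.55) = 144.1/24.75 = 5.820 mg/L.
Mixed L₀ = (19.2×4.24 + 5.55×54.3)/(24.75) = 382.8/24.75 = 15.47 mg/L.
Initial deficit D₀ = C_s − DO₀ = 9.02 − 5.820 = 3.200 mg/L.
t_c = (1/0.5690) ln[(0.722/0.153)(1 − 3.200×0.5690/(0.153×15.47))] = 1.757 × ln(1.088) = 0.1483 d.
D_c = (0.153/0.722) × 15.47 × e^(−0.153×0.1483) = 0.2119 × 15.47 × 0.9776 = 3.204 mg/L.
Minimum DO = 9.02 − 3.204 = 5.816 mg/L.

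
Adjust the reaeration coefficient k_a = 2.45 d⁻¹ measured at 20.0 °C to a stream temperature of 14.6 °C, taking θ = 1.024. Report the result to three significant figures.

k_a ≈ 2.16 d⁻¹

k_a(T₂) = k_a(T₁) · θ^(T₂−T₁) = 2.45 × 1.024^(14.6−20.0)
= 2.45 × 1.024^-5.40 = 2.45 × 0.8798 = 2.155 d⁻¹.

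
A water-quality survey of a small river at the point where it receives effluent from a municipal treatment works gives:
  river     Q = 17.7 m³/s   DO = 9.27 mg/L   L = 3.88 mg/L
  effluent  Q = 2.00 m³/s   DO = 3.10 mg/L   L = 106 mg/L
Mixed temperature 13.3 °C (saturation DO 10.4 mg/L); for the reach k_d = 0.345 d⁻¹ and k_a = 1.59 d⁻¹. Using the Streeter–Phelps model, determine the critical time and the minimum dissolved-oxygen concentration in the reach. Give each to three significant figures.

Mixed DO = (17.7×9.27 + 2.00×3.10)/(17.7+2.00) = 170.3/19.70 = 8.644 mg/L.
Mixed L₀ = (17.7×3.88 + 2.00×106)/(19.70) = 280.7/19.70 = 14.25 mg/L.
Initial deficit D₀ = C_s − DO₀ = 10.4 − 8.644 = 1.756 mg/L.
t_c = (1/1.245) ln[(1.59/0.345)(1 − 1.756×1.245/(0.345×14.25))] = 0.8032 × ln(2.558) = 0.7545 d.
D_c = (0.345/1.59) × 14.25 × e^(−0.345×0.7545) = 0.2170 × 14.25 × 0.7708 = 2.383 mg/L.
Minimum DO = 10.4 − 2.383 = 8.017 mg/L.

t_c ≈ 0.755 d; minimum DO ≈ 8.02 mg/L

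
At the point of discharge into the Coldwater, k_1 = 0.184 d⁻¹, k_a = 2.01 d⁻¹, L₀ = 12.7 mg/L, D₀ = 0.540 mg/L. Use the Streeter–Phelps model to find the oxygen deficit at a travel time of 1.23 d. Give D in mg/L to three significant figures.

D ≈ 0.958 mg/L

k_1 L₀/(k_a−k_1) = 0.184×12.7/(2.01−0.184) = 2.337/1.826 = 1.280 mg/L.
e^(−k_1 t) = e^(−0.184×1.230) = 0.7975; e^(−k_a t) = e^(−2.01×1.230) = 0.08439.
D = 1.280 × (0.7975 − 0.08439) + 0.540 × 0.08439 = 0.9125 + 0.04557 = 0.9581 mg/L.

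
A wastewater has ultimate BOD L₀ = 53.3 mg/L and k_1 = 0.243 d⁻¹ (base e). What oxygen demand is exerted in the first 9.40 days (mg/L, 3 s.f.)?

y_t = L₀(1 − e^(−k_1 t)) = 53.3 × (1 − e^(−0.243×9.40))
= 53.3 × (1 − 0.1019) = 53.3 × 0.8981 = 47.87 mg/L.

y ≈ 47.9 mg/L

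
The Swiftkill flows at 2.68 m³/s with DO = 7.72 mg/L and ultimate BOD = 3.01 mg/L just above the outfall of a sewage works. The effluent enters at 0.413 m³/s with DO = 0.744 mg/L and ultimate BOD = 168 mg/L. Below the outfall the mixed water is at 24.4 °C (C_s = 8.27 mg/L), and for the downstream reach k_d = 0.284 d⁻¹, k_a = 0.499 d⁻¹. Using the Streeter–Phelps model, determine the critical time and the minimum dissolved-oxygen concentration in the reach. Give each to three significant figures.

t_c ≈ 2.41 d; minimum DO ≈ 1.08 mg/L

Mixed DO = (2.68×7.72 + 0.413×0.744)/(2.68+0.413) = 21.00/3.093 = 6.789 mg/L.
Mixed L₀ = (2.68×3.01 + 0.413×168)/(3.093) = 77.45/3.093 = 25.04 mg/L.
Initial deficit D₀ = C_s − DO₀ = 8.27 − 6.789 = 1.481 mg/L.
t_c = (1/0.2150) ln[(0.499/0.284)(1 − 1.481×0.2150/(0.284×25.04))] = 4.651 × ln(1.678) = 2.408 d.
D_c = (0.284/0.499) × 25.04 × e^(−0.284×2.408) = 0.5691 × 25.04 × 0.5046 = 7.191 mg/L.
Minimum DO = 8.27 − 7.191 = 1.079 mg/L.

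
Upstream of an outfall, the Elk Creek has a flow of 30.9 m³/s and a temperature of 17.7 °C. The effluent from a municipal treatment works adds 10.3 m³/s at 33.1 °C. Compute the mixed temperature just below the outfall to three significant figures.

21.5 °C

Flow-weighted mixing: C = (Q_r C_r + Q_w C_w)/(Q_r + Q_w)
= (30.9×17.7 + 10.3×33.1)/(30.9 + 10.3) = 887.9/41.20 = 21.55 °C.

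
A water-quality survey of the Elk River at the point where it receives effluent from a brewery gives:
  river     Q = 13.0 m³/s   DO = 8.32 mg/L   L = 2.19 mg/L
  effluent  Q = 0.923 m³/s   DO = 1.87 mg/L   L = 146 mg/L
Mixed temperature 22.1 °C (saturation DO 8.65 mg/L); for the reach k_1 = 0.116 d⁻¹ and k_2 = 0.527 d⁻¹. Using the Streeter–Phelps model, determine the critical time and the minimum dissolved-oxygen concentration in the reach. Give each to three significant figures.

t_c ≈ 3.05 d; minimum DO ≈ 6.84 mg/L

Mixed DO = (13.0×8.32 + 0.923×1.87)/(13.0+0.923) = 109.9/13.92 = 7.892 mg/L.
Mixed L₀ = (13.0×2.19 + 0.923×146)/(13.92) = 163.2/13.92 = 11.72 mg/L.
Initial deficit D₀ = C_s − DO₀ = 8.65 − 7.892 = 0.7576 mg/L.
t_c = (1/0.4110) ln[(0.527/0.116)(1 − 0.7576×0.4110/(0.116×11.72))] = 2.433 × ln(3.503) = 3.050 d.
D_c = (0.116/0.527) × 11.72 × e^(−0.116×3.050) = 0.2201 × 11.72 × 0.7020 = 1.812 mg/L.
Minimum DO = 8.65 − 1.812 = 6.838 mg/L.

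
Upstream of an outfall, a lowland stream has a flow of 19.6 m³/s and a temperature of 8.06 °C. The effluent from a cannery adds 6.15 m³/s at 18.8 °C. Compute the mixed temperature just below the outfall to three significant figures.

Flow-weighted mixing: C = (Q_r C_r + Q_w C_w)/(Q_r + Q_w)
= (19.6×8.06 + 6.15×18.8)/(19.6 + 6.15) = 273.6/25.75 = 10.63 °C.

10.6 °C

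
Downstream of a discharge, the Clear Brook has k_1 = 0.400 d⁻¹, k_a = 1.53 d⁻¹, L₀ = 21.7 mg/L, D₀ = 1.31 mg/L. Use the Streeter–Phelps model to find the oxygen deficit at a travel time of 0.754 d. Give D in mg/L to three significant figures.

D ≈ 3.67 mg/L

k_1 L₀/(k_a−k_1) = 0.400×21.7/(1.53−0.400) = 8.680/1.130 = 7.681 mg/L.
e^(−k_1 t) = e^(−0.400×0.7540) = 0.7396; e^(−k_a t) = e^(−1.53×0.7540) = 0.3155.
D = 7.681 × (0.7396 − 0.3155) + 1.31 × 0.3155 = 3.258 + 0.4133 = 3.671 mg/L.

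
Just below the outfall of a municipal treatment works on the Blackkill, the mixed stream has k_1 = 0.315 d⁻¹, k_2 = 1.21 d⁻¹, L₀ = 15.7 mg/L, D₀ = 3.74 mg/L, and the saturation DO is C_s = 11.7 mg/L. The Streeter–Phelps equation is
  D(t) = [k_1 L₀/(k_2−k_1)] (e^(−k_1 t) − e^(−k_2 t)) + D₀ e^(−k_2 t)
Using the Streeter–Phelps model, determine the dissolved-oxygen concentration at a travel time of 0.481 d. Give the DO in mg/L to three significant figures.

k_1 L₀/(k_2−k_1) = 0.315×15.7/(1.21−0.315) = 4.946/0.8950 = 5.526 mg/L.
e^(−k_1 t) = e^(−0.315×0.4810) = 0.8594; e^(−k_2 t) = e^(−1.21×0.4810) = 0.5588.
D = 5.526 × (0.8594 − 0.5588) + 3.74 × 0.5588 = 1.661 + 2.090 = 3.751 mg/L.
DO = C_s − D = 11.7 − 3.751 = 7.949 mg/L.

DO ≈ 7.95 mg/L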